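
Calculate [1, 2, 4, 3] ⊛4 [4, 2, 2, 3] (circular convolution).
Use y[k] = Σ_j x[j]·h[(k-j) mod 4]. y[0] = 1×4 + 2×3 + 4×2 + 3×2 = 24; y[1] = 1×2 + 2×4 + 4×3 + 3×2 = 28; y[2] = 1×2 + 2×2 + 4×4 + 3×3 = 31; y[3] = 1×3 + 2×2 + 4×2 + 3×4 = 27. Result: [24, 28, 31, 27]

[24, 28, 31, 27]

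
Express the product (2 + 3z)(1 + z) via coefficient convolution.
Ascending coefficients: a = [2, 3], b = [1, 1]. c[0] = 2×1 = 2; c[1] = 2×1 + 3×1 = 5; c[2] = 3×1 = 3. Result coefficients: [2, 5, 3] → 2 + 5z + 3z^2

2 + 5z + 3z^2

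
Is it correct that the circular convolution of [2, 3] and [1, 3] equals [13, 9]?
Recompute circular convolution of [2, 3] and [1, 3]: y[0] = 2×1 + 3×3 = 11; y[1] = 2×3 + 3×1 = 9 → [11, 9]. Compare to given [13, 9]: they differ at index 0: given 13, correct 11, so answer: No

No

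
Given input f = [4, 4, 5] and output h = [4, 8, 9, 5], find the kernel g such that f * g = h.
Output length 4 = len(f) + len(g) - 1 ⇒ len(g) = 2. Solve g forward using g[k] = (h[k] - Σ_{i≥1} f[i]·g[k-i]) / f[0]: g[0] = h[0] / f[0] = 4 / 4 = 1; g[1] = (h[1] - 4×1) / f[0] = (8 - 4×1) / 4 = 1. So g = [1, 1]. Forward-check [4, 4, 5] * [1, 1]: h[0] = 4×1 = 4; h[1] = 4×1 + 4×1 = 8; h[2] = 4×1 + 5×1 = 9; h[3] = 5×1 = 5 → [4, 8, 9, 5] ✓

[1, 1]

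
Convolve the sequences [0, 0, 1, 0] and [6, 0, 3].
y[0] = 0×6 = 0; y[1] = 0×0 + 0×6 = 0; y[2] = 0×3 + 0×0 + 1×6 = 6; y[3] = 0×3 + 1×0 + 0×6 = 0; y[4] = 1×3 + 0×0 = 3; y[5] = 0×3 = 0

[0, 0, 6, 0, 3, 0]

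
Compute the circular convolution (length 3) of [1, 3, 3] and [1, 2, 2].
Use y[k] = Σ_j s[j]·t[(k-j) mod 3]. y[0] = 1×1 + 3×2 + 3×2 = 13; y[1] = 1×2 + 3×1 + 3×2 = 11; y[2] = 1×2 + 3×2 + 3×1 = 11. Result: [13, 11, 11]

[13, 11, 11]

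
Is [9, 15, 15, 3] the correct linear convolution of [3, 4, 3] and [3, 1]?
Recompute linear convolution of [3, 4, 3] and [3, 1]: y[0] = 3×3 = 9; y[1] = 3×1 + 4×3 = 15; y[2] = 4×1 + 3×3 = 13; y[3] = 3×1 = 3 → [9, 15, 13, 3]. Compare to given [9, 15, 15, 3]: they differ at index 2: given 15, correct 13, so answer: No

No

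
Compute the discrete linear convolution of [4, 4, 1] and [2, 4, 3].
y[0] = 4×2 = 8; y[1] = 4×4 + 4×2 = 24; y[2] = 4×3 + 4×4 + 1×2 = 30; y[3] = 4×3 + 1×4 = 16; y[4] = 1×3 = 3

[8, 24, 30, 16, 3]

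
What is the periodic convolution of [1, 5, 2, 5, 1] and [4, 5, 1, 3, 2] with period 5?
Use y[k] = Σ_j s[j]·t[(k-j) mod 5]. y[0] = 1×4 + 5×2 + 2×3 + 5×1 + 1×5 = 30; y[1] = 1×5 + 5×4 + 2×2 + 5×3 + 1×1 = 45; y[2] = 1×1 + 5×5 + 2×4 + 5×2 + 1×3 = 47; y[3] = 1×3 + 5×1 + 2×5 + 5×4 + 1×2 = 40; y[4] = 1×2 + 5×3 + 2×1 + 5×5 + 1×4 = 48. Result: [30, 45, 47, 40, 48]

[30, 45, 47, 40, 48]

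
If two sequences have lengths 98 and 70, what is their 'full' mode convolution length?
Linear/full convolution length: m + n - 1 = 98 + 70 - 1 = 167

167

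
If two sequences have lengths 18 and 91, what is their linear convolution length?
Linear/full convolution length: m + n - 1 = 18 + 91 - 1 = 108

108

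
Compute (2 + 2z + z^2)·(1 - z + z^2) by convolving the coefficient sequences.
Ascending coefficients: a = [2, 2, 1], b = [1, -1, 1]. c[0] = 2×1 = 2; c[1] = 2×-1 + 2×1 = 0; c[2] = 2×1 + 2×-1 + 1×1 = 1; c[3] = 2×1 + 1×-1 = 1; c[4] = 1×1 = 1. Result coefficients: [2, 0, 1, 1, 1] → 2 + z^2 + z^3 + z^4

2 + z^2 + z^3 + z^4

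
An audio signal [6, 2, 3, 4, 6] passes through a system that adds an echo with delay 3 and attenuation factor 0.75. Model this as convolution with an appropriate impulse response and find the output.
Direct-path + delayed-attenuated-path model → impulse response h = [1, 0, 0, 0.75] (1 at lag 0, 0.75 at lag 3). Output y[n] = x[n] + 0.75·x[n - 3] (with x[n] = 0 outside 0..4): y[0] = 6 + 0.75×0 = 6; y[1] = 2 + 0.75×0 = 2; y[2] = 3 + 0.75×0 = 3; y[3] = 4 + 0.75×6 = 8.5; y[4] = 6 + 0.75×2 = 7.5; y[5] = 0 + 0.75×3 = 2.25; y[6] = 0 + 0.75×4 = 3.0; y[7] = 0 + 0.75×6 = 4.5. So y = [6, 2, 3, 8.5, 7.5, 2.25, 3.0, 4.5]

[6, 2, 3, 8.5, 7.5, 2.25, 3.0, 4.5]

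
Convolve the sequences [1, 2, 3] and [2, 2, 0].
y[0] = 1×2 = 2; y[1] = 1×2 + 2×2 = 6; y[2] = 1×0 + 2×2 + 3×2 = 10; y[3] = 2×0 + 3×2 = 6; y[4] = 3×0 = 0

[2, 6, 10, 6, 0]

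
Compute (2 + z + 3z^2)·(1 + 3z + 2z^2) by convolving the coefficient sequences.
Ascending coefficients: a = [2, 1, 3], b = [1, 3, 2]. c[0] = 2×1 = 2; c[1] = 2×3 + 1×1 = 7; c[2] = 2×2 + 1×3 + 3×1 = 10; c[3] = 1×2 + 3×3 = 11; c[4] = 3×2 = 6. Result coefficients: [2, 7, 10, 11, 6] → 2 + 7z + 10z^2 + 11z^3 + 6z^4

2 + 7z + 10z^2 + 11z^3 + 6z^4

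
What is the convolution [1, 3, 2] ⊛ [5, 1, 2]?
y[0] = 1×5 = 5; y[1] = 1×1 + 3×5 = 16; y[2] = 1×2 + 3×1 + 2×5 = 15; y[3] = 3×2 + 2×1 = 8; y[4] = 2×2 = 4

[5, 16, 15, 8, 4]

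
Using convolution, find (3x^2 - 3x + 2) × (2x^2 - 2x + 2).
Ascending coefficients: a = [2, -3, 3], b = [2, -2, 2]. c[0] = 2×2 = 4; c[1] = 2×-2 + -3×2 = -10; c[2] = 2×2 + -3×-2 + 3×2 = 16; c[3] = -3×2 + 3×-2 = -12; c[4] = 3×2 = 6. Result coefficients: [4, -10, 16, -12, 6] → 6x^4 - 12x^3 + 16x^2 - 10x + 4

6x^4 - 12x^3 + 16x^2 - 10x + 4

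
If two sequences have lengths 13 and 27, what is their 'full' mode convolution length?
Linear/full convolution length: m + n - 1 = 13 + 27 - 1 = 39

39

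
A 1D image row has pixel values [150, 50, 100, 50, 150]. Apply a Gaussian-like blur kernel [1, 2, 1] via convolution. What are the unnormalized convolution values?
Convolve image row [150, 50, 100, 50, 150] with kernel [1, 2, 1]: y[0] = 150×1 = 150; y[1] = 150×2 + 50×1 = 350; y[2] = 150×1 + 50×2 + 100×1 = 350; y[3] = 50×1 + 100×2 + 50×1 = 300; y[4] = 100×1 + 50×2 + 150×1 = 350; y[5] = 50×1 + 150×2 = 350; y[6] = 150×1 = 150 → [150, 350, 350, 300, 350, 350, 150]. Normalization factor = sum(kernel) = 4.

[150, 350, 350, 300, 350, 350, 150]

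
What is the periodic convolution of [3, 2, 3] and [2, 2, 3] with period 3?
Use y[k] = Σ_j x[j]·h[(k-j) mod 3]. y[0] = 3×2 + 2×3 + 3×2 = 18; y[1] = 3×2 + 2×2 + 3×3 = 19; y[2] = 3×3 + 2×2 + 3×2 = 19. Result: [18, 19, 19]

[18, 19, 19]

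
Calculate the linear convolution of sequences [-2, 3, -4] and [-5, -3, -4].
y[0] = -2×-5 = 10; y[1] = -2×-3 + 3×-5 = -9; y[2] = -2×-4 + 3×-3 + -4×-5 = 19; y[3] = 3×-4 + -4×-3 = 0; y[4] = -4×-4 = 16

[10, -9, 19, 0, 16]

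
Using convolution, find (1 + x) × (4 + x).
Ascending coefficients: a = [1, 1], b = [4, 1]. c[0] = 1×4 = 4; c[1] = 1×1 + 1×4 = 5; c[2] = 1×1 = 1. Result coefficients: [4, 5, 1] → 4 + 5x + x^2

4 + 5x + x^2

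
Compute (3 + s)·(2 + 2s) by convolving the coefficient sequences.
Ascending coefficients: a = [3, 1], b = [2, 2]. c[0] = 3×2 = 6; c[1] = 3×2 + 1×2 = 8; c[2] = 1×2 = 2. Result coefficients: [6, 8, 2] → 6 + 8s + 2s^2

6 + 8s + 2s^2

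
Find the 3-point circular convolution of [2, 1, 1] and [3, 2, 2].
Use y[k] = Σ_j x[j]·h[(k-j) mod 3]. y[0] = 2×3 + 1×2 + 1×2 = 10; y[1] = 2×2 + 1×3 + 1×2 = 9; y[2] = 2×2 + 1×2 + 1×3 = 9. Result: [10, 9, 9]

[10, 9, 9]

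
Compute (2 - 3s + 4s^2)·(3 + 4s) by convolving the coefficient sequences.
Ascending coefficients: a = [2, -3, 4], b = [3, 4]. c[0] = 2×3 = 6; c[1] = 2×4 + -3×3 = -1; c[2] = -3×4 + 4×3 = 0; c[3] = 4×4 = 16. Result coefficients: [6, -1, 0, 16] → 6 - s + 16s^3

6 - s + 16s^3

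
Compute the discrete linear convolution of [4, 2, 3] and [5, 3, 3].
y[0] = 4×5 = 20; y[1] = 4×3 + 2×5 = 22; y[2] = 4×3 + 2×3 + 3×5 = 33; y[3] = 2×3 + 3×3 = 15; y[4] = 3×3 = 9

[20, 22, 33, 15, 9]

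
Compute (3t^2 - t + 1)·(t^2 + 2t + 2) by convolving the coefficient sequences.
Ascending coefficients: a = [1, -1, 3], b = [2, 2, 1]. c[0] = 1×2 = 2; c[1] = 1×2 + -1×2 = 0; c[2] = 1×1 + -1×2 + 3×2 = 5; c[3] = -1×1 + 3×2 = 5; c[4] = 3×1 = 3. Result coefficients: [2, 0, 5, 5, 3] → 3t^4 + 5t^3 + 5t^2 + 2

3t^4 + 5t^3 + 5t^2 + 2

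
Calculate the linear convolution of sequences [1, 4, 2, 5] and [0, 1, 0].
y[0] = 1×0 = 0; y[1] = 1×1 + 4×0 = 1; y[2] = 1×0 + 4×1 + 2×0 = 4; y[3] = 4×0 + 2×1 + 5×0 = 2; y[4] = 2×0 + 5×1 = 5; y[5] = 5×0 = 0

[0, 1, 4, 2, 5, 0]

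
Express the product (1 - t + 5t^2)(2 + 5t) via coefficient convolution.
Ascending coefficients: a = [1, -1, 5], b = [2, 5]. c[0] = 1×2 = 2; c[1] = 1×5 + -1×2 = 3; c[2] = -1×5 + 5×2 = 5; c[3] = 5×5 = 25. Result coefficients: [2, 3, 5, 25] → 2 + 3t + 5t^2 + 25t^3

2 + 3t + 5t^2 + 25t^3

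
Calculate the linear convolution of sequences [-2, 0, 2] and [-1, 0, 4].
y[0] = -2×-1 = 2; y[1] = -2×0 + 0×-1 = 0; y[2] = -2×4 + 0×0 + 2×-1 = -10; y[3] = 0×4 + 2×0 = 0; y[4] = 2×4 = 8

[2, 0, -10, 0, 8]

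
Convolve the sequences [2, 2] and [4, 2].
y[0] = 2×4 = 8; y[1] = 2×2 + 2×4 = 12; y[2] = 2×2 = 4

[8, 12, 4]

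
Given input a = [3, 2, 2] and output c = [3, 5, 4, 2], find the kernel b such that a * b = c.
Output length 4 = len(a) + len(b) - 1 ⇒ len(b) = 2. Solve b forward using b[k] = (c[k] - Σ_{i≥1} a[i]·b[k-i]) / a[0]: b[0] = c[0] / a[0] = 3 / 3 = 1; b[1] = (c[1] - 2×1) / a[0] = (5 - 2×1) / 3 = 1. So b = [1, 1]. Forward-check [3, 2, 2] * [1, 1]: c[0] = 3×1 = 3; c[1] = 3×1 + 2×1 = 5; c[2] = 2×1 + 2×1 = 4; c[3] = 2×1 = 2 → [3, 5, 4, 2] ✓

[1, 1]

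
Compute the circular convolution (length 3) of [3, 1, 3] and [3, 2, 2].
Use y[k] = Σ_j u[j]·v[(k-j) mod 3]. y[0] = 3×3 + 1×2 + 3×2 = 17; y[1] = 3×2 + 1×3 + 3×2 = 15; y[2] = 3×2 + 1×2 + 3×3 = 17. Result: [17, 15, 17]

[17, 15, 17]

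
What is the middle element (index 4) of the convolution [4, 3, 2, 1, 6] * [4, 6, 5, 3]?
Use y[k] = Σ_i a[i]·b[k-i] at k=4. y[4] = 3×3 + 2×5 + 1×6 + 6×4 = 49

49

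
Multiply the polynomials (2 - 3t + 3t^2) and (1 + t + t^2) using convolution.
Ascending coefficients: a = [2, -3, 3], b = [1, 1, 1]. c[0] = 2×1 = 2; c[1] = 2×1 + -3×1 = -1; c[2] = 2×1 + -3×1 + 3×1 = 2; c[3] = -3×1 + 3×1 = 0; c[4] = 3×1 = 3. Result coefficients: [2, -1, 2, 0, 3] → 2 - t + 2t^2 + 3t^4

2 - t + 2t^2 + 3t^4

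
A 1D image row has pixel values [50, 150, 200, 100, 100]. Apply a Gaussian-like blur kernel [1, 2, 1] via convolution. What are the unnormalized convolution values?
Convolve image row [50, 150, 200, 100, 100] with kernel [1, 2, 1]: y[0] = 50×1 = 50; y[1] = 50×2 + 150×1 = 250; y[2] = 50×1 + 150×2 + 200×1 = 550; y[3] = 150×1 + 200×2 + 100×1 = 650; y[4] = 200×1 + 100×2 + 100×1 = 500; y[5] = 100×1 + 100×2 = 300; y[6] = 100×1 = 100 → [50, 250, 550, 650, 500, 300, 100]. Normalization factor = sum(kernel) = 4.

[50, 250, 550, 650, 500, 300, 100]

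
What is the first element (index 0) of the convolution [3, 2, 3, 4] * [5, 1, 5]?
Use y[k] = Σ_i a[i]·b[k-i] at k=0. y[0] = 3×5 = 15

15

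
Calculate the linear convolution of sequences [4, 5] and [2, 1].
y[0] = 4×2 = 8; y[1] = 4×1 + 5×2 = 14; y[2] = 5×1 = 5

[8, 14, 5]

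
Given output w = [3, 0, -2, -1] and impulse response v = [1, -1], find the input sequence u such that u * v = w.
Deconvolve w=[3, 0, -2, -1] by v=[1, -1]. Since v[0]=1, solve forward: u[0] = w[0] / 1 = 3; u[1] = (w[1] - 3×-1) / 1 = 3; u[2] = (w[2] - 3×-1) / 1 = 1. So u = [3, 3, 1]. Check by forward convolution: w[0] = 3×1 = 3; w[1] = 3×-1 + 3×1 = 0; w[2] = 3×-1 + 1×1 = -2; w[3] = 1×-1 = -1

[3, 3, 1]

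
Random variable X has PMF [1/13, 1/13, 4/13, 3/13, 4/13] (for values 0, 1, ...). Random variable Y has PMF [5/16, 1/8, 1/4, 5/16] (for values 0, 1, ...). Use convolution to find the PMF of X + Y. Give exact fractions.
P(X+Y=k) = Σ_i P(X=i)·P(Y=k-i) — a convolution of [1/13, 1/13, 4/13, 3/13, 4/13] and [5/16, 1/8, 1/4, 5/16]. P(X+Y=0) = (1/13)×(5/16) = 5/208; P(X+Y=1) = (1/13)×(1/8) + (1/13)×(5/16) = 1/104 + 5/208 = 7/208; P(X+Y=2) = (1/13)×(1/4) + (1/13)×(1/8) + (4/13)×(5/16) = 1/52 + 1/104 + 5/52 = 1/8; P(X+Y=3) = (1/13)×(5/16) + (1/13)×(1/4) + (4/13)×(1/8) + (3/13)×(5/16) = 5/208 + 1/52 + 1/26 + 15/208 = 2/13; P(X+Y=4) = (1/13)×(5/16) + (4/13)×(1/4) + (3/13)×(1/8) + (4/13)×(5/16) = 5/208 + 1/13 + 3/104 + 5/52 = 47/208; P(X+Y=5) = (4/13)×(5/16) + (3/13)×(1/4) + (4/13)×(1/8) = 5/52 + 3/52 + 1/26 = 5/26; P(X+Y=6) = (3/13)×(5/16) + (4/13)×(1/4) = 15/208 + 1/13 = 31/208; P(X+Y=7) = (4/13)×(5/16) = 5/52. PMF: [5/208, 7/208, 1/8, 2/13, 47/208, 5/26, 31/208, 5/52] (sums to 1 ✓)

[5/208, 7/208, 1/8, 2/13, 47/208, 5/26, 31/208, 5/52]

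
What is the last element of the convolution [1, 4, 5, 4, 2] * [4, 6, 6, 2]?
Use y[k] = Σ_i a[i]·b[k-i] at k=7. y[7] = 2×2 = 4

4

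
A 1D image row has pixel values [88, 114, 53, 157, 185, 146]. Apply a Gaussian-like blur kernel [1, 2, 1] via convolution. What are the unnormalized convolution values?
Convolve image row [88, 114, 53, 157, 185, 146] with kernel [1, 2, 1]: y[0] = 88×1 = 88; y[1] = 88×2 + 114×1 = 290; y[2] = 88×1 + 114×2 + 53×1 = 369; y[3] = 114×1 + 53×2 + 157×1 = 377; y[4] = 53×1 + 157×2 + 185×1 = 552; y[5] = 157×1 + 185×2 + 146×1 = 673; y[6] = 185×1 + 146×2 = 477; y[7] = 146×1 = 146 → [88, 290, 369, 377, 552, 673, 477, 146]. Normalization factor = sum(kernel) = 4.

[88, 290, 369, 377, 552, 673, 477, 146]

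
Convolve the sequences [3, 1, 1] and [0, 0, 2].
y[0] = 3×0 = 0; y[1] = 3×0 + 1×0 = 0; y[2] = 3×2 + 1×0 + 1×0 = 6; y[3] = 1×2 + 1×0 = 2; y[4] = 1×2 = 2

[0, 0, 6, 2, 2]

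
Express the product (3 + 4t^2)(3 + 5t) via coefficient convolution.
Ascending coefficients: a = [3, 0, 4], b = [3, 5]. c[0] = 3×3 = 9; c[1] = 3×5 + 0×3 = 15; c[2] = 0×5 + 4×3 = 12; c[3] = 4×5 = 20. Result coefficients: [9, 15, 12, 20] → 9 + 15t + 12t^2 + 20t^3

9 + 15t + 12t^2 + 20t^3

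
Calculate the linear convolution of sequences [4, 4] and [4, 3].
y[0] = 4×4 = 16; y[1] = 4×3 + 4×4 = 28; y[2] = 4×3 = 12

[16, 28, 12]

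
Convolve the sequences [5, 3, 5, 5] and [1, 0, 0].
y[0] = 5×1 = 5; y[1] = 5×0 + 3×1 = 3; y[2] = 5×0 + 3×0 + 5×1 = 5; y[3] = 3×0 + 5×0 + 5×1 = 5; y[4] = 5×0 + 5×0 = 0; y[5] = 5×0 = 0

[5, 3, 5, 5, 0, 0]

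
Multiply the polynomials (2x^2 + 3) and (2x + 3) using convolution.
Ascending coefficients: a = [3, 0, 2], b = [3, 2]. c[0] = 3×3 = 9; c[1] = 3×2 + 0×3 = 6; c[2] = 0×2 + 2×3 = 6; c[3] = 2×2 = 4. Result coefficients: [9, 6, 6, 4] → 4x^3 + 6x^2 + 6x + 9

4x^3 + 6x^2 + 6x + 9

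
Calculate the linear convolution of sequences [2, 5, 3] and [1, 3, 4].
y[0] = 2×1 = 2; y[1] = 2×3 + 5×1 = 11; y[2] = 2×4 + 5×3 + 3×1 = 26; y[3] = 5×4 + 3×3 = 29; y[4] = 3×4 = 12

[2, 11, 26, 29, 12]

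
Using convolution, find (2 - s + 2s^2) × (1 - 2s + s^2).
Ascending coefficients: a = [2, -1, 2], b = [1, -2, 1]. c[0] = 2×1 = 2; c[1] = 2×-2 + -1×1 = -5; c[2] = 2×1 + -1×-2 + 2×1 = 6; c[3] = -1×1 + 2×-2 = -5; c[4] = 2×1 = 2. Result coefficients: [2, -5, 6, -5, 2] → 2 - 5s + 6s^2 - 5s^3 + 2s^4

2 - 5s + 6s^2 - 5s^3 + 2s^4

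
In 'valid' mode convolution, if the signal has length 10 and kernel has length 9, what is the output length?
'Valid' mode counts only positions where the kernel fully overlaps the signal: m - n + 1 = 10 - 9 + 1 = 2

2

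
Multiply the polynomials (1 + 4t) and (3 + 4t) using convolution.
Ascending coefficients: a = [1, 4], b = [3, 4]. c[0] = 1×3 = 3; c[1] = 1×4 + 4×3 = 16; c[2] = 4×4 = 16. Result coefficients: [3, 16, 16] → 3 + 16t + 16t^2

3 + 16t + 16t^2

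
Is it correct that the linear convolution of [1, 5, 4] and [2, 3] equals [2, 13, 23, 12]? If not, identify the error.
Recompute linear convolution of [1, 5, 4] and [2, 3]: y[0] = 1×2 = 2; y[1] = 1×3 + 5×2 = 13; y[2] = 5×3 + 4×2 = 23; y[3] = 4×3 = 12 → [2, 13, 23, 12]. Given [2, 13, 23, 12] matches, so answer: Yes

Yes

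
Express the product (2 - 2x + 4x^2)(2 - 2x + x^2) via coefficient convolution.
Ascending coefficients: a = [2, -2, 4], b = [2, -2, 1]. c[0] = 2×2 = 4; c[1] = 2×-2 + -2×2 = -8; c[2] = 2×1 + -2×-2 + 4×2 = 14; c[3] = -2×1 + 4×-2 = -10; c[4] = 4×1 = 4. Result coefficients: [4, -8, 14, -10, 4] → 4 - 8x + 14x^2 - 10x^3 + 4x^4

4 - 8x + 14x^2 - 10x^3 + 4x^4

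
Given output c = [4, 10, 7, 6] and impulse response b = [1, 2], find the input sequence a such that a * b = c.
Deconvolve c=[4, 10, 7, 6] by b=[1, 2]. Since b[0]=1, solve forward: a[0] = c[0] / 1 = 4; a[1] = (c[1] - 4×2) / 1 = 2; a[2] = (c[2] - 2×2) / 1 = 3. So a = [4, 2, 3]. Check by forward convolution: c[0] = 4×1 = 4; c[1] = 4×2 + 2×1 = 10; c[2] = 2×2 + 3×1 = 7; c[3] = 3×2 = 6

[4, 2, 3]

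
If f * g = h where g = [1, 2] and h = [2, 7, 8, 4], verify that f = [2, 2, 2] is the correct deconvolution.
Forward-compute [2, 2, 2] * [1, 2]: h[0] = 2×1 = 2; h[1] = 2×2 + 2×1 = 6; h[2] = 2×2 + 2×1 = 6; h[3] = 2×2 = 4 → [2, 6, 6, 4]. Does not match given h = [2, 7, 8, 4].

Not verified. [2, 2, 2] * [1, 2] = [2, 6, 6, 4], which differs from [2, 7, 8, 4] at index 1.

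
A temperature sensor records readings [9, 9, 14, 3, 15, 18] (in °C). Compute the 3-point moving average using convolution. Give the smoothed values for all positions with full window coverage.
3-point moving average kernel = [1, 1, 1]. Apply in 'valid' mode (full window coverage): avg[0] = (9 + 9 + 14) / 3 = 10.67; avg[1] = (9 + 14 + 3) / 3 = 8.67; avg[2] = (14 + 3 + 15) / 3 = 10.67; avg[3] = (3 + 15 + 18) / 3 = 12.0. Smoothed values: [10.67, 8.67, 10.67, 12.0]

[10.67, 8.67, 10.67, 12.0]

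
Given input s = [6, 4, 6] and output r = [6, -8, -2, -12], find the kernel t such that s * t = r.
Output length 4 = len(s) + len(t) - 1 ⇒ len(t) = 2. Solve t forward using t[k] = (r[k] - Σ_{i≥1} s[i]·t[k-i]) / s[0]: t[0] = r[0] / s[0] = 6 / 6 = 1; t[1] = (r[1] - 4×1) / s[0] = (-8 - 4×1) / 6 = -2. So t = [1, -2]. Forward-check [6, 4, 6] * [1, -2]: r[0] = 6×1 = 6; r[1] = 6×-2 + 4×1 = -8; r[2] = 4×-2 + 6×1 = -2; r[3] = 6×-2 = -12 → [6, -8, -2, -12] ✓

[1, -2]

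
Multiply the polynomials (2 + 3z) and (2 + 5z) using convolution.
Ascending coefficients: a = [2, 3], b = [2, 5]. c[0] = 2×2 = 4; c[1] = 2×5 + 3×2 = 16; c[2] = 3×5 = 15. Result coefficients: [4, 16, 15] → 4 + 16z + 15z^2

4 + 16z + 15z^2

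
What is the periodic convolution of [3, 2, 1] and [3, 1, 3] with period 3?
Use y[k] = Σ_j s[j]·t[(k-j) mod 3]. y[0] = 3×3 + 2×3 + 1×1 = 16; y[1] = 3×1 + 2×3 + 1×3 = 12; y[2] = 3×3 + 2×1 + 1×3 = 14. Result: [16, 12, 14]

[16, 12, 14]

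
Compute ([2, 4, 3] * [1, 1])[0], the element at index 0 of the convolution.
Use y[k] = Σ_i a[i]·b[k-i] at k=0. y[0] = 2×1 = 2

2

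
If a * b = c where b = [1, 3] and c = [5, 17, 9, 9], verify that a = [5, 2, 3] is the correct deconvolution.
Forward-compute [5, 2, 3] * [1, 3]: c[0] = 5×1 = 5; c[1] = 5×3 + 2×1 = 17; c[2] = 2×3 + 3×1 = 9; c[3] = 3×3 = 9 → [5, 17, 9, 9]. Matches given c = [5, 17, 9, 9], so verified.

Verified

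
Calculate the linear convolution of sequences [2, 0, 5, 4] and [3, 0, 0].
y[0] = 2×3 = 6; y[1] = 2×0 + 0×3 = 0; y[2] = 2×0 + 0×0 + 5×3 = 15; y[3] = 0×0 + 5×0 + 4×3 = 12; y[4] = 5×0 + 4×0 = 0; y[5] = 4×0 = 0

[6, 0, 15, 12, 0, 0]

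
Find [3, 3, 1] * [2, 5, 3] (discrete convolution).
y[0] = 3×2 = 6; y[1] = 3×5 + 3×2 = 21; y[2] = 3×3 + 3×5 + 1×2 = 26; y[3] = 3×3 + 1×5 = 14; y[4] = 1×3 = 3

[6, 21, 26, 14, 3]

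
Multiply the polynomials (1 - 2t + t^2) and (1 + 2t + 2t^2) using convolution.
Ascending coefficients: a = [1, -2, 1], b = [1, 2, 2]. c[0] = 1×1 = 1; c[1] = 1×2 + -2×1 = 0; c[2] = 1×2 + -2×2 + 1×1 = -1; c[3] = -2×2 + 1×2 = -2; c[4] = 1×2 = 2. Result coefficients: [1, 0, -1, -2, 2] → 1 - t^2 - 2t^3 + 2t^4

1 - t^2 - 2t^3 + 2t^4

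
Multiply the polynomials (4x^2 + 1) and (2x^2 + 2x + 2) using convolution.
Ascending coefficients: a = [1, 0, 4], b = [2, 2, 2]. c[0] = 1×2 = 2; c[1] = 1×2 + 0×2 = 2; c[2] = 1×2 + 0×2 + 4×2 = 10; c[3] = 0×2 + 4×2 = 8; c[4] = 4×2 = 8. Result coefficients: [2, 2, 10, 8, 8] → 8x^4 + 8x^3 + 10x^2 + 2x + 2

8x^4 + 8x^3 + 10x^2 + 2x + 2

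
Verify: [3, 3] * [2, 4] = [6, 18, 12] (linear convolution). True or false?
Recompute linear convolution of [3, 3] and [2, 4]: y[0] = 3×2 = 6; y[1] = 3×4 + 3×2 = 18; y[2] = 3×4 = 12 → [6, 18, 12]. Given [6, 18, 12] matches, so answer: Yes

Yes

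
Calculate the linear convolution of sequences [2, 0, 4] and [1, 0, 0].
y[0] = 2×1 = 2; y[1] = 2×0 + 0×1 = 0; y[2] = 2×0 + 0×0 + 4×1 = 4; y[3] = 0×0 + 4×0 = 0; y[4] = 4×0 = 0

[2, 0, 4, 0, 0]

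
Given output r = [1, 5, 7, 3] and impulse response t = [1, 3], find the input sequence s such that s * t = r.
Deconvolve r=[1, 5, 7, 3] by t=[1, 3]. Since t[0]=1, solve forward: s[0] = r[0] / 1 = 1; s[1] = (r[1] - 1×3) / 1 = 2; s[2] = (r[2] - 2×3) / 1 = 1. So s = [1, 2, 1]. Check by forward convolution: r[0] = 1×1 = 1; r[1] = 1×3 + 2×1 = 5; r[2] = 2×3 + 1×1 = 7; r[3] = 1×3 = 3

[1, 2, 1]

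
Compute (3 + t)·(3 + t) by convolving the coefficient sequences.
Ascending coefficients: a = [3, 1], b = [3, 1]. c[0] = 3×3 = 9; c[1] = 3×1 + 1×3 = 6; c[2] = 1×1 = 1. Result coefficients: [9, 6, 1] → 9 + 6t + t^2

9 + 6t + t^2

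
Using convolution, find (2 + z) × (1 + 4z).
Ascending coefficients: a = [2, 1], b = [1, 4]. c[0] = 2×1 = 2; c[1] = 2×4 + 1×1 = 9; c[2] = 1×4 = 4. Result coefficients: [2, 9, 4] → 2 + 9z + 4z^2

2 + 9z + 4z^2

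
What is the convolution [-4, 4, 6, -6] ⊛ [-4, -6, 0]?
y[0] = -4×-4 = 16; y[1] = -4×-6 + 4×-4 = 8; y[2] = -4×0 + 4×-6 + 6×-4 = -48; y[3] = 4×0 + 6×-6 + -6×-4 = -12; y[4] = 6×0 + -6×-6 = 36; y[5] = -6×0 = 0

[16, 8, -48, -12, 36, 0]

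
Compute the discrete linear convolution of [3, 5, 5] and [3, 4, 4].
y[0] = 3×3 = 9; y[1] = 3×4 + 5×3 = 27; y[2] = 3×4 + 5×4 + 5×3 = 47; y[3] = 5×4 + 5×4 = 40; y[4] = 5×4 = 20

[9, 27, 47, 40, 20]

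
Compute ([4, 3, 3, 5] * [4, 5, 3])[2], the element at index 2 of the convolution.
Use y[k] = Σ_i a[i]·b[k-i] at k=2. y[2] = 4×3 + 3×5 + 3×4 = 39

39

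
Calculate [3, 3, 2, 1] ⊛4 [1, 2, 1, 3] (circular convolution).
Use y[k] = Σ_j a[j]·b[(k-j) mod 4]. y[0] = 3×1 + 3×3 + 2×1 + 1×2 = 16; y[1] = 3×2 + 3×1 + 2×3 + 1×1 = 16; y[2] = 3×1 + 3×2 + 2×1 + 1×3 = 14; y[3] = 3×3 + 3×1 + 2×2 + 1×1 = 17. Result: [16, 16, 14, 17]

[16, 16, 14, 17]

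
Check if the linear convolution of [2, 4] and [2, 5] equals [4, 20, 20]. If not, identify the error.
Recompute linear convolution of [2, 4] and [2, 5]: y[0] = 2×2 = 4; y[1] = 2×5 + 4×2 = 18; y[2] = 4×5 = 20 → [4, 18, 20]. Compare to given [4, 20, 20]: they differ at index 1: given 20, correct 18, so answer: No

No. Error at index 1: given 20, correct 18.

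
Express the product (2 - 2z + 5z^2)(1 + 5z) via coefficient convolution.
Ascending coefficients: a = [2, -2, 5], b = [1, 5]. c[0] = 2×1 = 2; c[1] = 2×5 + -2×1 = 8; c[2] = -2×5 + 5×1 = -5; c[3] = 5×5 = 25. Result coefficients: [2, 8, -5, 25] → 2 + 8z - 5z^2 + 25z^3

2 + 8z - 5z^2 + 25z^3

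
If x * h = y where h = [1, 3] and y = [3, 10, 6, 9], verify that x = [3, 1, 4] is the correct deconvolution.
Forward-compute [3, 1, 4] * [1, 3]: y[0] = 3×1 = 3; y[1] = 3×3 + 1×1 = 10; y[2] = 1×3 + 4×1 = 7; y[3] = 4×3 = 12 → [3, 10, 7, 12]. Does not match given y = [3, 10, 6, 9].

Not verified. [3, 1, 4] * [1, 3] = [3, 10, 7, 12], which differs from [3, 10, 6, 9] at index 2.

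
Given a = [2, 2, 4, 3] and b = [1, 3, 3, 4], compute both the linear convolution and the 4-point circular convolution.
Linear: y_lin[0] = 2×1 = 2; y_lin[1] = 2×3 + 2×1 = 8; y_lin[2] = 2×3 + 2×3 + 4×1 = 16; y_lin[3] = 2×4 + 2×3 + 4×3 + 3×1 = 29; y_lin[4] = 2×4 + 4×3 + 3×3 = 29; y_lin[5] = 4×4 + 3×3 = 25; y_lin[6] = 3×4 = 12 → [2, 8, 16, 29, 29, 25, 12]. Circular (length 4): y[0] = 2×1 + 2×4 + 4×3 + 3×3 = 31; y[1] = 2×3 + 2×1 + 4×4 + 3×3 = 33; y[2] = 2×3 + 2×3 + 4×1 + 3×4 = 28; y[3] = 2×4 + 2×3 + 4×3 + 3×1 = 29 → [31, 33, 28, 29]

Linear: [2, 8, 16, 29, 29, 25, 12], Circular: [31, 33, 28, 29]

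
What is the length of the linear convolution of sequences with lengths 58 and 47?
Linear/full convolution length: m + n - 1 = 58 + 47 - 1 = 104

104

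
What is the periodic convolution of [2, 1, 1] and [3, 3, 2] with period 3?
Use y[k] = Σ_j u[j]·v[(k-j) mod 3]. y[0] = 2×3 + 1×2 + 1×3 = 11; y[1] = 2×3 + 1×3 + 1×2 = 11; y[2] = 2×2 + 1×3 + 1×3 = 10. Result: [11, 11, 10]

[11, 11, 10]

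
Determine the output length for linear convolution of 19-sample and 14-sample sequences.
Linear/full convolution length: m + n - 1 = 19 + 14 - 1 = 32

32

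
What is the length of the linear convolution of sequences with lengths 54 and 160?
Linear/full convolution length: m + n - 1 = 54 + 160 - 1 = 213

213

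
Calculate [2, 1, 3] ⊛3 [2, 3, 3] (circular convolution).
Use y[k] = Σ_j f[j]·g[(k-j) mod 3]. y[0] = 2×2 + 1×3 + 3×3 = 16; y[1] = 2×3 + 1×2 + 3×3 = 17; y[2] = 2×3 + 1×3 + 3×2 = 15. Result: [16, 17, 15]

[16, 17, 15]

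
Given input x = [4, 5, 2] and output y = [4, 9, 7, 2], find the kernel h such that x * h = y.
Output length 4 = len(x) + len(h) - 1 ⇒ len(h) = 2. Solve h forward using h[k] = (y[k] - Σ_{i≥1} x[i]·h[k-i]) / x[0]: h[0] = y[0] / x[0] = 4 / 4 = 1; h[1] = (y[1] - 5×1) / x[0] = (9 - 5×1) / 4 = 1. So h = [1, 1]. Forward-check [4, 5, 2] * [1, 1]: y[0] = 4×1 = 4; y[1] = 4×1 + 5×1 = 9; y[2] = 5×1 + 2×1 = 7; y[3] = 2×1 = 2 → [4, 9, 7, 2] ✓

[1, 1]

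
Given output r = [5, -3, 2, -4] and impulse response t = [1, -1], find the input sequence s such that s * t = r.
Deconvolve r=[5, -3, 2, -4] by t=[1, -1]. Since t[0]=1, solve forward: s[0] = r[0] / 1 = 5; s[1] = (r[1] - 5×-1) / 1 = 2; s[2] = (r[2] - 2×-1) / 1 = 4. So s = [5, 2, 4]. Check by forward convolution: r[0] = 5×1 = 5; r[1] = 5×-1 + 2×1 = -3; r[2] = 2×-1 + 4×1 = 2; r[3] = 4×-1 = -4

[5, 2, 4]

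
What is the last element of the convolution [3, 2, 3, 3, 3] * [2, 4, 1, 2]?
Use y[k] = Σ_i a[i]·b[k-i] at k=7. y[7] = 3×2 = 6

6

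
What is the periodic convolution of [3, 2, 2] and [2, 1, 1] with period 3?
Use y[k] = Σ_j x[j]·h[(k-j) mod 3]. y[0] = 3×2 + 2×1 + 2×1 = 10; y[1] = 3×1 + 2×2 + 2×1 = 9; y[2] = 3×1 + 2×1 + 2×2 = 9. Result: [10, 9, 9]

[10, 9, 9]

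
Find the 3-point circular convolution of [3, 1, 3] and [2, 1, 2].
Use y[k] = Σ_j x[j]·h[(k-j) mod 3]. y[0] = 3×2 + 1×2 + 3×1 = 11; y[1] = 3×1 + 1×2 + 3×2 = 11; y[2] = 3×2 + 1×1 + 3×2 = 13. Result: [11, 11, 13]

[11, 11, 13]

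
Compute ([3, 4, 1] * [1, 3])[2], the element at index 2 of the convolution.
Use y[k] = Σ_i a[i]·b[k-i] at k=2. y[2] = 4×3 + 1×1 = 13

13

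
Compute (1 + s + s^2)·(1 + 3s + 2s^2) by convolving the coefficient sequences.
Ascending coefficients: a = [1, 1, 1], b = [1, 3, 2]. c[0] = 1×1 = 1; c[1] = 1×3 + 1×1 = 4; c[2] = 1×2 + 1×3 + 1×1 = 6; c[3] = 1×2 + 1×3 = 5; c[4] = 1×2 = 2. Result coefficients: [1, 4, 6, 5, 2] → 1 + 4s + 6s^2 + 5s^3 + 2s^4

1 + 4s + 6s^2 + 5s^3 + 2s^4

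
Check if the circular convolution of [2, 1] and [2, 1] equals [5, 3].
Recompute circular convolution of [2, 1] and [2, 1]: y[0] = 2×2 + 1×1 = 5; y[1] = 2×1 + 1×2 = 4 → [5, 4]. Compare to given [5, 3]: they differ at index 1: given 3, correct 4, so answer: No

No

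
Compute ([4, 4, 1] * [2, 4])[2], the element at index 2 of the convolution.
Use y[k] = Σ_i a[i]·b[k-i] at k=2. y[2] = 4×4 + 1×2 = 18

18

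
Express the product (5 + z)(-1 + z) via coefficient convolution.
Ascending coefficients: a = [5, 1], b = [-1, 1]. c[0] = 5×-1 = -5; c[1] = 5×1 + 1×-1 = 4; c[2] = 1×1 = 1. Result coefficients: [-5, 4, 1] → -5 + 4z + z^2

-5 + 4z + z^2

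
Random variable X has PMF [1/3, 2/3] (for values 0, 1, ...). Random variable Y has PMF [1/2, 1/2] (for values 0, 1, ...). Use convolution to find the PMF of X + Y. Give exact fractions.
P(X+Y=k) = Σ_i P(X=i)·P(Y=k-i) — a convolution of [1/3, 2/3] and [1/2, 1/2]. P(X+Y=0) = (1/3)×(1/2) = 1/6; P(X+Y=1) = (1/3)×(1/2) + (2/3)×(1/2) = 1/6 + 1/3 = 1/2; P(X+Y=2) = (2/3)×(1/2) = 1/3. PMF: [1/6, 1/2, 1/3] (sums to 1 ✓)

[1/6, 1/2, 1/3]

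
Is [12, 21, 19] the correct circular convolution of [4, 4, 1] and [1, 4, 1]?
Recompute circular convolution of [4, 4, 1] and [1, 4, 1]: y[0] = 4×1 + 4×1 + 1×4 = 12; y[1] = 4×4 + 4×1 + 1×1 = 21; y[2] = 4×1 + 4×4 + 1×1 = 21 → [12, 21, 21]. Compare to given [12, 21, 19]: they differ at index 2: given 19, correct 21, so answer: No

No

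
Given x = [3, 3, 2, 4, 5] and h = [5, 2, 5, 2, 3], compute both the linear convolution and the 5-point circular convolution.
Linear: y_lin[0] = 3×5 = 15; y_lin[1] = 3×2 + 3×5 = 21; y_lin[2] = 3×5 + 3×2 + 2×5 = 31; y_lin[3] = 3×2 + 3×5 + 2×2 + 4×5 = 45; y_lin[4] = 3×3 + 3×2 + 2×5 + 4×2 + 5×5 = 58; y_lin[5] = 3×3 + 2×2 + 4×5 + 5×2 = 43; y_lin[6] = 2×3 + 4×2 + 5×5 = 39; y_lin[7] = 4×3 + 5×2 = 22; y_lin[8] = 5×3 = 15 → [15, 21, 31, 45, 58, 43, 39, 22, 15]. Circular (length 5): y[0] = 3×5 + 3×3 + 2×2 + 4×5 + 5×2 = 58; y[1] = 3×2 + 3×5 + 2×3 + 4×2 + 5×5 = 60; y[2] = 3×5 + 3×2 + 2×5 + 4×3 + 5×2 = 53; y[3] = 3×2 + 3×5 + 2×2 + 4×5 + 5×3 = 60; y[4] = 3×3 + 3×2 + 2×5 + 4×2 + 5×5 = 58 → [58, 60, 53, 60, 58]

Linear: [15, 21, 31, 45, 58, 43, 39, 22, 15], Circular: [58, 60, 53, 60, 58]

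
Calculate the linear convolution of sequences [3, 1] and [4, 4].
y[0] = 3×4 = 12; y[1] = 3×4 + 1×4 = 16; y[2] = 1×4 = 4

[12, 16, 4]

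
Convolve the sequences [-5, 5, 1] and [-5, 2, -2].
y[0] = -5×-5 = 25; y[1] = -5×2 + 5×-5 = -35; y[2] = -5×-2 + 5×2 + 1×-5 = 15; y[3] = 5×-2 + 1×2 = -8; y[4] = 1×-2 = -2

[25, -35, 15, -8, -2]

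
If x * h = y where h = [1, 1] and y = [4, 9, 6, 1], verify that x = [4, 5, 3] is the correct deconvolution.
Forward-compute [4, 5, 3] * [1, 1]: y[0] = 4×1 = 4; y[1] = 4×1 + 5×1 = 9; y[2] = 5×1 + 3×1 = 8; y[3] = 3×1 = 3 → [4, 9, 8, 3]. Does not match given y = [4, 9, 6, 1].

Not verified. [4, 5, 3] * [1, 1] = [4, 9, 8, 3], which differs from [4, 9, 6, 1] at index 2.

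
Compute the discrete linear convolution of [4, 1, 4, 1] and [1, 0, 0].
y[0] = 4×1 = 4; y[1] = 4×0 + 1×1 = 1; y[2] = 4×0 + 1×0 + 4×1 = 4; y[3] = 1×0 + 4×0 + 1×1 = 1; y[4] = 4×0 + 1×0 = 0; y[5] = 1×0 = 0

[4, 1, 4, 1, 0, 0]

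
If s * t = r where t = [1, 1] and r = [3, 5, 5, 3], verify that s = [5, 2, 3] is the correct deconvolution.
Forward-compute [5, 2, 3] * [1, 1]: r[0] = 5×1 = 5; r[1] = 5×1 + 2×1 = 7; r[2] = 2×1 + 3×1 = 5; r[3] = 3×1 = 3 → [5, 7, 5, 3]. Does not match given r = [3, 5, 5, 3].

Not verified. [5, 2, 3] * [1, 1] = [5, 7, 5, 3], which differs from [3, 5, 5, 3] at index 0.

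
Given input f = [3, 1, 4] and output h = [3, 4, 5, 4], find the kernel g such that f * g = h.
Output length 4 = len(f) + len(g) - 1 ⇒ len(g) = 2. Solve g forward using g[k] = (h[k] - Σ_{i≥1} f[i]·g[k-i]) / f[0]: g[0] = h[0] / f[0] = 3 / 3 = 1; g[1] = (h[1] - 1×1) / f[0] = (4 - 1×1) / 3 = 1. So g = [1, 1]. Forward-check [3, 1, 4] * [1, 1]: h[0] = 3×1 = 3; h[1] = 3×1 + 1×1 = 4; h[2] = 1×1 + 4×1 = 5; h[3] = 4×1 = 4 → [3, 4, 5, 4] ✓

[1, 1]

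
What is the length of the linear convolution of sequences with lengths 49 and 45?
Linear/full convolution length: m + n - 1 = 49 + 45 - 1 = 93

93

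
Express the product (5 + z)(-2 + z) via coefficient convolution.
Ascending coefficients: a = [5, 1], b = [-2, 1]. c[0] = 5×-2 = -10; c[1] = 5×1 + 1×-2 = 3; c[2] = 1×1 = 1. Result coefficients: [-10, 3, 1] → -10 + 3z + z^2

-10 + 3z + z^2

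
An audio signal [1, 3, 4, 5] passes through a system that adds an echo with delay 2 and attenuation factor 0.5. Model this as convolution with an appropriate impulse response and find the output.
Direct-path + delayed-attenuated-path model → impulse response h = [1, 0, 0.5] (1 at lag 0, 0.5 at lag 2). Output y[n] = x[n] + 0.5·x[n - 2] (with x[n] = 0 outside 0..3): y[0] = 1 + 0.5×0 = 1; y[1] = 3 + 0.5×0 = 3; y[2] = 4 + 0.5×1 = 4.5; y[3] = 5 + 0.5×3 = 6.5; y[4] = 0 + 0.5×4 = 2.0; y[5] = 0 + 0.5×5 = 2.5. So y = [1, 3, 4.5, 6.5, 2.0, 2.5]

[1, 3, 4.5, 6.5, 2.0, 2.5]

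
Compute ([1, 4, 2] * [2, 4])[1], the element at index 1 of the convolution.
Use y[k] = Σ_i a[i]·b[k-i] at k=1. y[1] = 1×4 + 4×2 = 12

12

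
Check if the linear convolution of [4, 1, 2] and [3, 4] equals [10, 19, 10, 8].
Recompute linear convolution of [4, 1, 2] and [3, 4]: y[0] = 4×3 = 12; y[1] = 4×4 + 1×3 = 19; y[2] = 1×4 + 2×3 = 10; y[3] = 2×4 = 8 → [12, 19, 10, 8]. Compare to given [10, 19, 10, 8]: they differ at index 0: given 10, correct 12, so answer: No

No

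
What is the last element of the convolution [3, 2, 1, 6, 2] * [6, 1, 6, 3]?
Use y[k] = Σ_i a[i]·b[k-i] at k=7. y[7] = 2×3 = 6

6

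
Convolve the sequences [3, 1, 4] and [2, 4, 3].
y[0] = 3×2 = 6; y[1] = 3×4 + 1×2 = 14; y[2] = 3×3 + 1×4 + 4×2 = 21; y[3] = 1×3 + 4×4 = 19; y[4] = 4×3 = 12

[6, 14, 21, 19, 12]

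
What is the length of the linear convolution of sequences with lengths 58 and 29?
Linear/full convolution length: m + n - 1 = 58 + 29 - 1 = 86

86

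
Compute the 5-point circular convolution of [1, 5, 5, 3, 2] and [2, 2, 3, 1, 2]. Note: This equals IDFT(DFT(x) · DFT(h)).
Either evaluate y[k] = Σ_j x[j]·h[(k-j) mod 5] directly, or use IDFT(DFT(x) · DFT(h)). y[0] = 1×2 + 5×2 + 5×1 + 3×3 + 2×2 = 30; y[1] = 1×2 + 5×2 + 5×2 + 3×1 + 2×3 = 31; y[2] = 1×3 + 5×2 + 5×2 + 3×2 + 2×1 = 31; y[3] = 1×1 + 5×3 + 5×2 + 3×2 + 2×2 = 36; y[4] = 1×2 + 5×1 + 5×3 + 3×2 + 2×2 = 32. Result: [30, 31, 31, 36, 32]

[30, 31, 31, 36, 32]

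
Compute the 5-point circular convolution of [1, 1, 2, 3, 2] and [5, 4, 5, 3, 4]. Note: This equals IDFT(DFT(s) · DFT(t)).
Either evaluate y[k] = Σ_j s[j]·t[(k-j) mod 5] directly, or use IDFT(DFT(s) · DFT(t)). y[0] = 1×5 + 1×4 + 2×3 + 3×5 + 2×4 = 38; y[1] = 1×4 + 1×5 + 2×4 + 3×3 + 2×5 = 36; y[2] = 1×5 + 1×4 + 2×5 + 3×4 + 2×3 = 37; y[3] = 1×3 + 1×5 + 2×4 + 3×5 + 2×4 = 39; y[4] = 1×4 + 1×3 + 2×5 + 3×4 + 2×5 = 39. Result: [38, 36, 37, 39, 39]

[38, 36, 37, 39, 39]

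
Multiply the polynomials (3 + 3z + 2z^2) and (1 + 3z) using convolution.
Ascending coefficients: a = [3, 3, 2], b = [1, 3]. c[0] = 3×1 = 3; c[1] = 3×3 + 3×1 = 12; c[2] = 3×3 + 2×1 = 11; c[3] = 2×3 = 6. Result coefficients: [3, 12, 11, 6] → 3 + 12z + 11z^2 + 6z^3

3 + 12z + 11z^2 + 6z^3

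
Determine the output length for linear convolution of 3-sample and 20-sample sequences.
Linear/full convolution length: m + n - 1 = 3 + 20 - 1 = 22

22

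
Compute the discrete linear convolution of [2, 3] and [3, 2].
y[0] = 2×3 = 6; y[1] = 2×2 + 3×3 = 13; y[2] = 3×2 = 6

[6, 13, 6]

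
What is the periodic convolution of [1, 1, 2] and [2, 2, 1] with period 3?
Use y[k] = Σ_j s[j]·t[(k-j) mod 3]. y[0] = 1×2 + 1×1 + 2×2 = 7; y[1] = 1×2 + 1×2 + 2×1 = 6; y[2] = 1×1 + 1×2 + 2×2 = 7. Result: [7, 6, 7]

[7, 6, 7]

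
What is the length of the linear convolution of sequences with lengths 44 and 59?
Linear/full convolution length: m + n - 1 = 44 + 59 - 1 = 102

102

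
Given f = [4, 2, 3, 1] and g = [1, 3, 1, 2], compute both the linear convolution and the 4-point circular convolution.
Linear: y_lin[0] = 4×1 = 4; y_lin[1] = 4×3 + 2×1 = 14; y_lin[2] = 4×1 + 2×3 + 3×1 = 13; y_lin[3] = 4×2 + 2×1 + 3×3 + 1×1 = 20; y_lin[4] = 2×2 + 3×1 + 1×3 = 10; y_lin[5] = 3×2 + 1×1 = 7; y_lin[6] = 1×2 = 2 → [4, 14, 13, 20, 10, 7, 2]. Circular (length 4): y[0] = 4×1 + 2×2 + 3×1 + 1×3 = 14; y[1] = 4×3 + 2×1 + 3×2 + 1×1 = 21; y[2] = 4×1 + 2×3 + 3×1 + 1×2 = 15; y[3] = 4×2 + 2×1 + 3×3 + 1×1 = 20 → [14, 21, 15, 20]

Linear: [4, 14, 13, 20, 10, 7, 2], Circular: [14, 21, 15, 20]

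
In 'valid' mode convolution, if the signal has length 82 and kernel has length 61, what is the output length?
'Valid' mode counts only positions where the kernel fully overlaps the signal: m - n + 1 = 82 - 61 + 1 = 22

22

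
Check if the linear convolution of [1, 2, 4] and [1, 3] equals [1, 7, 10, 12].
Recompute linear convolution of [1, 2, 4] and [1, 3]: y[0] = 1×1 = 1; y[1] = 1×3 + 2×1 = 5; y[2] = 2×3 + 4×1 = 10; y[3] = 4×3 = 12 → [1, 5, 10, 12]. Compare to given [1, 7, 10, 12]: they differ at index 1: given 7, correct 5, so answer: No

No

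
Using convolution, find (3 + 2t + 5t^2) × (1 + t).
Ascending coefficients: a = [3, 2, 5], b = [1, 1]. c[0] = 3×1 = 3; c[1] = 3×1 + 2×1 = 5; c[2] = 2×1 + 5×1 = 7; c[3] = 5×1 = 5. Result coefficients: [3, 5, 7, 5] → 3 + 5t + 7t^2 + 5t^3

3 + 5t + 7t^2 + 5t^3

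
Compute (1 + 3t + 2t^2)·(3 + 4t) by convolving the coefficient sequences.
Ascending coefficients: a = [1, 3, 2], b = [3, 4]. c[0] = 1×3 = 3; c[1] = 1×4 + 3×3 = 13; c[2] = 3×4 + 2×3 = 18; c[3] = 2×4 = 8. Result coefficients: [3, 13, 18, 8] → 3 + 13t + 18t^2 + 8t^3

3 + 13t + 18t^2 + 8t^3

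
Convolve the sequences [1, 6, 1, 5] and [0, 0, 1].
y[0] = 1×0 = 0; y[1] = 1×0 + 6×0 = 0; y[2] = 1×1 + 6×0 + 1×0 = 1; y[3] = 6×1 + 1×0 + 5×0 = 6; y[4] = 1×1 + 5×0 = 1; y[5] = 5×1 = 5

[0, 0, 1, 6, 1, 5]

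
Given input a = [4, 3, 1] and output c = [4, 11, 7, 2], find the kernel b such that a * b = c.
Output length 4 = len(a) + len(b) - 1 ⇒ len(b) = 2. Solve b forward using b[k] = (c[k] - Σ_{i≥1} a[i]·b[k-i]) / a[0]: b[0] = c[0] / a[0] = 4 / 4 = 1; b[1] = (c[1] - 3×1) / a[0] = (11 - 3×1) / 4 = 2. So b = [1, 2]. Forward-check [4, 3, 1] * [1, 2]: c[0] = 4×1 = 4; c[1] = 4×2 + 3×1 = 11; c[2] = 3×2 + 1×1 = 7; c[3] = 1×2 = 2 → [4, 11, 7, 2] ✓

[1, 2]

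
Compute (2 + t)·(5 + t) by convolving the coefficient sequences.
Ascending coefficients: a = [2, 1], b = [5, 1]. c[0] = 2×5 = 10; c[1] = 2×1 + 1×5 = 7; c[2] = 1×1 = 1. Result coefficients: [10, 7, 1] → 10 + 7t + t^2

10 + 7t + t^2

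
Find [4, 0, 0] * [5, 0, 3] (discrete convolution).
y[0] = 4×5 = 20; y[1] = 4×0 + 0×5 = 0; y[2] = 4×3 + 0×0 + 0×5 = 12; y[3] = 0×3 + 0×0 = 0; y[4] = 0×3 = 0

[20, 0, 12, 0, 0]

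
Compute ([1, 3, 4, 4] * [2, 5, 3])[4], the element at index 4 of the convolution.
Use y[k] = Σ_i a[i]·b[k-i] at k=4. y[4] = 4×3 + 4×5 = 32

32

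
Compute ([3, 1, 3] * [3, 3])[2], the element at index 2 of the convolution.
Use y[k] = Σ_i a[i]·b[k-i] at k=2. y[2] = 1×3 + 3×3 = 12

12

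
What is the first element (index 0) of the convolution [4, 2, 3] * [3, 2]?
Use y[k] = Σ_i a[i]·b[k-i] at k=0. y[0] = 4×3 = 12

12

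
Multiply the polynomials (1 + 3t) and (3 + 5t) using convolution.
Ascending coefficients: a = [1, 3], b = [3, 5]. c[0] = 1×3 = 3; c[1] = 1×5 + 3×3 = 14; c[2] = 3×5 = 15. Result coefficients: [3, 14, 15] → 3 + 14t + 15t^2

3 + 14t + 15t^2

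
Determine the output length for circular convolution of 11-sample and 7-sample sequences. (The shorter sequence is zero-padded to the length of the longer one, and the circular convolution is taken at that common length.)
Circular convolution (zero-padding the shorter input) has length max(m, n) = max(11, 7) = 11

11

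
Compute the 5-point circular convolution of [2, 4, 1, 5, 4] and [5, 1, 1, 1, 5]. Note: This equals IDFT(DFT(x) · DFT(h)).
Either evaluate y[k] = Σ_j x[j]·h[(k-j) mod 5] directly, or use IDFT(DFT(x) · DFT(h)). y[0] = 2×5 + 4×5 + 1×1 + 5×1 + 4×1 = 40; y[1] = 2×1 + 4×5 + 1×5 + 5×1 + 4×1 = 36; y[2] = 2×1 + 4×1 + 1×5 + 5×5 + 4×1 = 40; y[3] = 2×1 + 4×1 + 1×1 + 5×5 + 4×5 = 52; y[4] = 2×5 + 4×1 + 1×1 + 5×1 + 4×5 = 40. Result: [40, 36, 40, 52, 40]

[40, 36, 40, 52, 40]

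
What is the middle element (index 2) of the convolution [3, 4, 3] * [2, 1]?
Use y[k] = Σ_i a[i]·b[k-i] at k=2. y[2] = 4×1 + 3×2 = 10

10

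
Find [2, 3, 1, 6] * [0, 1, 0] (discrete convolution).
y[0] = 2×0 = 0; y[1] = 2×1 + 3×0 = 2; y[2] = 2×0 + 3×1 + 1×0 = 3; y[3] = 3×0 + 1×1 + 6×0 = 1; y[4] = 1×0 + 6×1 = 6; y[5] = 6×0 = 0

[0, 2, 3, 1, 6, 0]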